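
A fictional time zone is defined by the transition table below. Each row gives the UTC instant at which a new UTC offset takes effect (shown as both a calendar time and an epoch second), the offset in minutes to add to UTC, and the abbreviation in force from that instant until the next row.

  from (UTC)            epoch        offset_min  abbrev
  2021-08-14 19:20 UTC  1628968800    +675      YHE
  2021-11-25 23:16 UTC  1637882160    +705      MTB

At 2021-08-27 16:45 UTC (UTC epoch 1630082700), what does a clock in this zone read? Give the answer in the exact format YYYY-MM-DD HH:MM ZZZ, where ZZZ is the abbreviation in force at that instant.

Query: 2021-08-27 16:45 UTC
Rule 1/2 (YHE, +11:15): 2021-08-14 19:20 UTC ≤ query < 2021-11-25 23:16 UTC
16·60 + 45 + 675 = 1680 min
1680 = 1·1440 + 240; 240 = 4·60 + 0 → 04:00, 2021-08-27 + 1 day = 2021-08-28
→ 2021-08-28 04:00 YHE

2021-08-28 04:00 YHE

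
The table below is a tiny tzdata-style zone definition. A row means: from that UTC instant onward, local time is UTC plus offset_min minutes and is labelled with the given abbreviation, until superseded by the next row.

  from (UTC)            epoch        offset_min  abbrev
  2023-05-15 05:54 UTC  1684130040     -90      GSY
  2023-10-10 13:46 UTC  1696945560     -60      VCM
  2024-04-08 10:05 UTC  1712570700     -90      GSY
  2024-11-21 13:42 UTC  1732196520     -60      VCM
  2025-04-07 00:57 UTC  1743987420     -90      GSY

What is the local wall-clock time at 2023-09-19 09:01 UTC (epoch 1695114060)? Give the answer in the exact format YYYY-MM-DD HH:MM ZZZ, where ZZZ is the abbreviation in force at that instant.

2023-09-19 07:31 GSY

Query: 2023-09-19 09:01 UTC
Rule 1/5 (GSY, -01:30): 2023-05-15 05:54 UTC ≤ query < 2023-10-10 13:46 UTC
9·60 + 1 - 90 = 451 min
451 = 0·1440 + 451; 451 = 7·60 + 31 → 07:31, same day
→ 2023-09-19 07:31 GSY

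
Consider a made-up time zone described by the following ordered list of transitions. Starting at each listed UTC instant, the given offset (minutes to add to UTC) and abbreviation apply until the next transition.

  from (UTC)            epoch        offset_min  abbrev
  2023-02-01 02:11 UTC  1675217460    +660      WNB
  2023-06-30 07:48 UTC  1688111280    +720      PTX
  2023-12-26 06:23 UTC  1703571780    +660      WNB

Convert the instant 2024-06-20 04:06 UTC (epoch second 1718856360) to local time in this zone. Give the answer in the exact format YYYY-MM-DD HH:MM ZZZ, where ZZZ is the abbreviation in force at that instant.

2024-06-20 15:06 WNB

Query: 2024-06-20 04:06 UTC
Rule 3/3 (WNB, +11:00): 2023-12-26 06:23 UTC ≤ query < +∞
4·60 + 6 + 660 = 906 min
906 = 0·1440 + 906; 906 = 15·60 + 6 → 15:06, same day
→ 2024-06-20 15:06 WNB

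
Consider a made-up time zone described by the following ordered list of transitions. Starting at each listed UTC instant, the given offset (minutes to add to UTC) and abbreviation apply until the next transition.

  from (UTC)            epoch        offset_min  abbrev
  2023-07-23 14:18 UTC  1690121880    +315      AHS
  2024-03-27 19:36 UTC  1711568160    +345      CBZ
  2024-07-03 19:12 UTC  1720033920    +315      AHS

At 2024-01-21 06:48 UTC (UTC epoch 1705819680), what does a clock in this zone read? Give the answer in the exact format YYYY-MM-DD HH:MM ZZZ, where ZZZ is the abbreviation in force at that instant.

2024-01-21 12:03 AHS

Query: 2024-01-21 06:48 UTC
Rule 1/3 (AHS, +05:15): 2023-07-23 14:18 UTC ≤ query < 2024-03-27 19:36 UTC
6·60 + 48 + 315 = 723 min
723 = 0·1440 + 723; 723 = 12·60 + 3 → 12:03, same day
→ 2024-01-21 12:03 AHS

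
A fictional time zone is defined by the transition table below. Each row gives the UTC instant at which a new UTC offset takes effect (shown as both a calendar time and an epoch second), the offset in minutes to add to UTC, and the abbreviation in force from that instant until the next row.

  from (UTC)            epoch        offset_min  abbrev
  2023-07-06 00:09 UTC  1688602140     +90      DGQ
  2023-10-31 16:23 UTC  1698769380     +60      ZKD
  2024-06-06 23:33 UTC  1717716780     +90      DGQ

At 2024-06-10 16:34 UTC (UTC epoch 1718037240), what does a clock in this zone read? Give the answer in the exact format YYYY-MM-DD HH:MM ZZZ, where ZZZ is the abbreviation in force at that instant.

Query: 2024-06-10 16:34 UTC
Rule 3/3 (DGQ, +01:30): 2024-06-06 23:33 UTC ≤ query < +∞
16·60 + 34 + 90 = 1084 min
1084 = 0·1440 + 1084; 1084 = 18·60 + 4 → 18:04, same day
→ 2024-06-10 18:04 DGQ

2024-06-10 18:04 DGQ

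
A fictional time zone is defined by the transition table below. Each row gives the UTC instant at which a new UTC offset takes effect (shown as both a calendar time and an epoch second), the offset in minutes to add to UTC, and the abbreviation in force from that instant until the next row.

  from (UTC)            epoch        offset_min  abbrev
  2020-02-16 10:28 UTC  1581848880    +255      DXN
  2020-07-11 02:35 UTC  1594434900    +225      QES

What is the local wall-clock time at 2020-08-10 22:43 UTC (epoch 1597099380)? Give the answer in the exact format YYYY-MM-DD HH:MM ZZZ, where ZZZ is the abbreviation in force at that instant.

2020-08-11 02:28 QES

Query: 2020-08-10 22:43 UTC
Rule 2/2 (QES, +03:45): 2020-07-11 02:35 UTC ≤ query < +∞
22·60 + 43 + 225 = 1588 min
1588 = 1·1440 + 148; 148 = 2·60 + 28 → 02:28, 2020-08-10 + 1 day = 2020-08-11
→ 2020-08-11 02:28 QES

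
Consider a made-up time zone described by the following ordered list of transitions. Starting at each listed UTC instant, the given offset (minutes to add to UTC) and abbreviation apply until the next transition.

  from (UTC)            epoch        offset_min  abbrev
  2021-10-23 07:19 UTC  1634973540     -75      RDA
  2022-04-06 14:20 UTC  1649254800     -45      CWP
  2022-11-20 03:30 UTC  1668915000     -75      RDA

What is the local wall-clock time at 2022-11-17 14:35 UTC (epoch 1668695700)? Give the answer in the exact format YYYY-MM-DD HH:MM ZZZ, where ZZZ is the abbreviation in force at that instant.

2022-11-17 13:50 CWP

Query: 2022-11-17 14:35 UTC
Rule 2/3 (CWP, -00:45): 2022-04-06 14:20 UTC ≤ query < 2022-11-20 03:30 UTC
14·60 + 35 - 45 = 830 min
830 = 0·1440 + 830; 830 = 13·60 + 50 → 13:50, same day
→ 2022-11-17 13:50 CWP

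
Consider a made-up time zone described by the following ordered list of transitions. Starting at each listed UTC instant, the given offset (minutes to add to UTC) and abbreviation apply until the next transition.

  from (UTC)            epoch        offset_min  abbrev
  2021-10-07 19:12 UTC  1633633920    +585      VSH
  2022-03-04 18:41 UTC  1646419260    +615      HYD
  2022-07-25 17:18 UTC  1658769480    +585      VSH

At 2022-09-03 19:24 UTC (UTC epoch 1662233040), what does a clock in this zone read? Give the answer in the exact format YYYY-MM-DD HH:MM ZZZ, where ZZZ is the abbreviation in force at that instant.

Query: 2022-09-03 19:24 UTC
Rule 3/3 (VSH, +09:45): 2022-07-25 17:18 UTC ≤ query < +∞
19·60 + 24 + 585 = 1749 min
1749 = 1·1440 + 309; 309 = 5·60 + 9 → 05:09, 2022-09-03 + 1 day = 2022-09-04
→ 2022-09-04 05:09 VSH

2022-09-04 05:09 VSH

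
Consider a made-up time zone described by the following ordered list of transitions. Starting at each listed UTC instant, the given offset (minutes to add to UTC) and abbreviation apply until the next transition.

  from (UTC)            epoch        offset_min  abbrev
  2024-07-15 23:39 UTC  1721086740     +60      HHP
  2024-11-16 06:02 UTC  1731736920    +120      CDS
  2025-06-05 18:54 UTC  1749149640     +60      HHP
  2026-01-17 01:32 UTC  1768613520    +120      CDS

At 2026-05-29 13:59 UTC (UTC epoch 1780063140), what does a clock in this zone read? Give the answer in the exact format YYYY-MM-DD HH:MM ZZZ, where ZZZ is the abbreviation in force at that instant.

2026-05-29 15:59 CDS

Query: 2026-05-29 13:59 UTC
Rule 4/4 (CDS, +02:00): 2026-01-17 01:32 UTC ≤ query < +∞
13·60 + 59 + 120 = 959 min
959 = 0·1440 + 959; 959 = 15·60 + 59 → 15:59, same day
→ 2026-05-29 15:59 CDS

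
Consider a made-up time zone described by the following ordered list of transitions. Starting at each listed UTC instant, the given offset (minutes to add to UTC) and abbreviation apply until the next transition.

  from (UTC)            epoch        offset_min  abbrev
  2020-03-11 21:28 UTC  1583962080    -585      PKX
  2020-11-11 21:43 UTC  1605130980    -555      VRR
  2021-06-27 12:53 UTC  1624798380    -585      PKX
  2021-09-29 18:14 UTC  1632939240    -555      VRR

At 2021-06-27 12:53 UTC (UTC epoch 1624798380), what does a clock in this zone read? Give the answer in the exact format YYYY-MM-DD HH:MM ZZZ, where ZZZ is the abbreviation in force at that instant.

2021-06-27 03:08 PKX

Query: 2021-06-27 12:53 UTC
Rule 3/4 (PKX, -09:45): 2021-06-27 12:53 UTC ≤ query < 2021-09-29 18:14 UTC
12·60 + 53 - 585 = 188 min
188 = 0·1440 + 188; 188 = 3·60 + 8 → 03:08, same day
→ 2021-06-27 03:08 PKX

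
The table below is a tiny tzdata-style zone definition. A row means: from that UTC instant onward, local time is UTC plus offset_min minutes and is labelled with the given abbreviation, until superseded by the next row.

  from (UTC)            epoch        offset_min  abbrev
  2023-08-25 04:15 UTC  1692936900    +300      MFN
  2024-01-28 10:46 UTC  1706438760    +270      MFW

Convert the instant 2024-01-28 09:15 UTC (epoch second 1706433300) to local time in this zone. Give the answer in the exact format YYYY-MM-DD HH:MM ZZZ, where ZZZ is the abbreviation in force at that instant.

2024-01-28 14:15 MFN

Query: 2024-01-28 09:15 UTC
Rule 1/2 (MFN, +05:00): 2023-08-25 04:15 UTC ≤ query < 2024-01-28 10:46 UTC
9·60 + 15 + 300 = 855 min
855 = 0·1440 + 855; 855 = 14·60 + 15 → 14:15, same day
→ 2024-01-28 14:15 MFN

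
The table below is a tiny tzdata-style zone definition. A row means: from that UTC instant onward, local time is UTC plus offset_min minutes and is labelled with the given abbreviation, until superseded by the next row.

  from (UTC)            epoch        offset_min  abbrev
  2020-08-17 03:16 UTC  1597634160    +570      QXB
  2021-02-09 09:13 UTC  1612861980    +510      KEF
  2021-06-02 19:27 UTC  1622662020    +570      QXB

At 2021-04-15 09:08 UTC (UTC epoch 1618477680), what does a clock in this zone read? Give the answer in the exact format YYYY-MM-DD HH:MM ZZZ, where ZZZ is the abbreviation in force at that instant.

Query: 2021-04-15 09:08 UTC
Rule 2/3 (KEF, +08:30): 2021-02-09 09:13 UTC ≤ query < 2021-06-02 19:27 UTC
9·60 + 8 + 510 = 1058 min
1058 = 0·1440 + 1058; 1058 = 17·60 + 38 → 17:38, same day
→ 2021-04-15 17:38 KEF

2021-04-15 17:38 KEF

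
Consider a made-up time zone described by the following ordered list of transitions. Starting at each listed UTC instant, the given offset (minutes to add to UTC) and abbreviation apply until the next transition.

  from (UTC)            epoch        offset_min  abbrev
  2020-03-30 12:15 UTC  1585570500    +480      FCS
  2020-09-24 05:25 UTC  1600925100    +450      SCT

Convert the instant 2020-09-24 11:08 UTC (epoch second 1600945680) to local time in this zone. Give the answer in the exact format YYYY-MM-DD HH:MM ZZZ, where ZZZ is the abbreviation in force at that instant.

Query: 2020-09-24 11:08 UTC
Rule 2/2 (SCT, +07:30): 2020-09-24 05:25 UTC ≤ query < +∞
11·60 + 8 + 450 = 1118 min
1118 = 0·1440 + 1118; 1118 = 18·60 + 38 → 18:38, same day
→ 2020-09-24 18:38 SCT

2020-09-24 18:38 SCT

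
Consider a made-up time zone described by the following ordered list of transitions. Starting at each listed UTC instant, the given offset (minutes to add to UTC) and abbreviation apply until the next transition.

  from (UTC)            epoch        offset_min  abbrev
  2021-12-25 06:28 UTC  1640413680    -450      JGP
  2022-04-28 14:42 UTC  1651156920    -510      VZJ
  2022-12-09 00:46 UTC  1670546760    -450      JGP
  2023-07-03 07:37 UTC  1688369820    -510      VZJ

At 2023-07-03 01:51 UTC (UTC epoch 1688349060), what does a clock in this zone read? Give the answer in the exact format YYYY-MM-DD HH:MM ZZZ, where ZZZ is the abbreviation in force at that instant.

Query: 2023-07-03 01:51 UTC
Rule 3/4 (JGP, -07:30): 2022-12-09 00:46 UTC ≤ query < 2023-07-03 07:37 UTC
1·60 + 51 - 450 = -339 min
-339 = -1·1440 + 1101; 1101 = 18·60 + 21 → 18:21, 2023-07-03 - 1 day = 2023-07-02
→ 2023-07-02 18:21 JGP

2023-07-02 18:21 JGP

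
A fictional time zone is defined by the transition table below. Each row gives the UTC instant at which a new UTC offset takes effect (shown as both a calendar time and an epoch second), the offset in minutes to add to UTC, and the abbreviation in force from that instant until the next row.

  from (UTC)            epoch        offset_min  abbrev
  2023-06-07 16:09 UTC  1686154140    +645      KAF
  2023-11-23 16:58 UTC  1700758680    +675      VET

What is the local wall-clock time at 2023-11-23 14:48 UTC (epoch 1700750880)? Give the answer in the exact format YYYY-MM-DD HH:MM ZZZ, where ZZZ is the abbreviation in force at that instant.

Query: 2023-11-23 14:48 UTC
Rule 1/2 (KAF, +10:45): 2023-06-07 16:09 UTC ≤ query < 2023-11-23 16:58 UTC
14·60 + 48 + 645 = 1533 min
1533 = 1·1440 + 93; 93 = 1·60 + 33 → 01:33, 2023-11-23 + 1 day = 2023-11-24
→ 2023-11-24 01:33 KAF

2023-11-24 01:33 KAF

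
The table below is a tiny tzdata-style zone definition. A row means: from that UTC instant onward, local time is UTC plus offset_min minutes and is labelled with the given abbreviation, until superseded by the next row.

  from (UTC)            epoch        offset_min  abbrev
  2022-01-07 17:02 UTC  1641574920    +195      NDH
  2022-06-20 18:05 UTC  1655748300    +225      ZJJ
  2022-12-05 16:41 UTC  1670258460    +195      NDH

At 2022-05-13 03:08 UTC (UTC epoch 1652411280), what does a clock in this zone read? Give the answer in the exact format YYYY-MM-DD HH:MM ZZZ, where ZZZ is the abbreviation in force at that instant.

Query: 2022-05-13 03:08 UTC
Rule 1/3 (NDH, +03:15): 2022-01-07 17:02 UTC ≤ query < 2022-06-20 18:05 UTC
3·60 + 8 + 195 = 383 min
383 = 0·1440 + 383; 383 = 6·60 + 23 → 06:23, same day
→ 2022-05-13 06:23 NDH

2022-05-13 06:23 NDH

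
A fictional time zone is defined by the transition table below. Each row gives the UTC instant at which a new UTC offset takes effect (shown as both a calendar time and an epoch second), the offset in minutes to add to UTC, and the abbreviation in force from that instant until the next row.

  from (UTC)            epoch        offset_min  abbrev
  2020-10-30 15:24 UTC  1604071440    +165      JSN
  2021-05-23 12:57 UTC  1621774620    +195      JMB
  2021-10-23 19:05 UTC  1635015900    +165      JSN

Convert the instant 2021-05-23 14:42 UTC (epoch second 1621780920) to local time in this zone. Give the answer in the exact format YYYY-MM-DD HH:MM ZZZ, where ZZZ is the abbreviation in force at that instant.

2021-05-23 17:57 JMB

Query: 2021-05-23 14:42 UTC
Rule 2/3 (JMB, +03:15): 2021-05-23 12:57 UTC ≤ query < 2021-10-23 19:05 UTC
14·60 + 42 + 195 = 1077 min
1077 = 0·1440 + 1077; 1077 = 17·60 + 57 → 17:57, same day
→ 2021-05-23 17:57 JMB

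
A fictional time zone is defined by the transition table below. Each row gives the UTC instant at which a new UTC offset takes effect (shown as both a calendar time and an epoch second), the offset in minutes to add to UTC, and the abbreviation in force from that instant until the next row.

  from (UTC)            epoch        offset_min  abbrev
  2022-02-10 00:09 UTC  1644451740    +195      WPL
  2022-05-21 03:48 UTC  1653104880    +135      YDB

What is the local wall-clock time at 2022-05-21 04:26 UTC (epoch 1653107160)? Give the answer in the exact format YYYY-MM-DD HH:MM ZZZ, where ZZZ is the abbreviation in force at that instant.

Query: 2022-05-21 04:26 UTC
Rule 2/2 (YDB, +02:15): 2022-05-21 03:48 UTC ≤ query < +∞
4·60 + 26 + 135 = 401 min
401 = 0·1440 + 401; 401 = 6·60 + 41 → 06:41, same day
→ 2022-05-21 06:41 YDB

2022-05-21 06:41 YDB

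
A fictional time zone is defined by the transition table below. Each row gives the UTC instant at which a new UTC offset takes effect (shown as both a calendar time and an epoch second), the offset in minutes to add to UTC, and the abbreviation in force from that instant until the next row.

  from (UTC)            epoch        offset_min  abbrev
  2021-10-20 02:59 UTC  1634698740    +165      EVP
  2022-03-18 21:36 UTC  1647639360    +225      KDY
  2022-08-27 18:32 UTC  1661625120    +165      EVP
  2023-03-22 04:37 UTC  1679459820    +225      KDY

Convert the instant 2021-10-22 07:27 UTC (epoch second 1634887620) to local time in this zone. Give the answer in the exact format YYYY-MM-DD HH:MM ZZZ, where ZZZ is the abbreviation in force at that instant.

2021-10-22 10:12 EVP

Query: 2021-10-22 07:27 UTC
Rule 1/4 (EVP, +02:45): 2021-10-20 02:59 UTC ≤ query < 2022-03-18 21:36 UTC
7·60 + 27 + 165 = 612 min
612 = 0·1440 + 612; 612 = 10·60 + 12 → 10:12, same day
→ 2021-10-22 10:12 EVP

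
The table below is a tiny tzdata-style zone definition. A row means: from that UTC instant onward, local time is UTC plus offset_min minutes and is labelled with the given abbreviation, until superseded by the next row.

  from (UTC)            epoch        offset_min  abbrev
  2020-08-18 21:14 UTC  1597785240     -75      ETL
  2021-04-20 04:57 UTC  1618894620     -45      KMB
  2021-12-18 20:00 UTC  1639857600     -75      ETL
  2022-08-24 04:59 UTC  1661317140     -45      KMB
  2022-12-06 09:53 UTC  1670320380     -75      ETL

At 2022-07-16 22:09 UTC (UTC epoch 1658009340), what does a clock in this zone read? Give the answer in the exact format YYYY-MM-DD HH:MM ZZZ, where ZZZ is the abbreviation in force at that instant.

2022-07-16 20:54 ETL

Query: 2022-07-16 22:09 UTC
Rule 3/5 (ETL, -01:15): 2021-12-18 20:00 UTC ≤ query < 2022-08-24 04:59 UTC
22·60 + 9 - 75 = 1254 min
1254 = 0·1440 + 1254; 1254 = 20·60 + 54 → 20:54, same day
→ 2022-07-16 20:54 ETL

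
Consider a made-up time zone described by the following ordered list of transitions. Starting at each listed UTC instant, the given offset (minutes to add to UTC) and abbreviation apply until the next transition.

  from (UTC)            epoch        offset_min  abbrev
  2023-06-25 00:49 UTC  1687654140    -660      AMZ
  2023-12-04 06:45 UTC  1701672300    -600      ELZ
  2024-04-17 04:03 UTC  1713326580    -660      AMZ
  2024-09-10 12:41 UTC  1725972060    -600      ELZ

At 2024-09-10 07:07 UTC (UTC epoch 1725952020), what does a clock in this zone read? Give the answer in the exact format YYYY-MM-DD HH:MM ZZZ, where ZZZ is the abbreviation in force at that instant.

2024-09-09 20:07 AMZ

Query: 2024-09-10 07:07 UTC
Rule 3/4 (AMZ, -11:00): 2024-04-17 04:03 UTC ≤ query < 2024-09-10 12:41 UTC
7·60 + 7 - 660 = -233 min
-233 = -1·1440 + 1207; 1207 = 20·60 + 7 → 20:07, 2024-09-10 - 1 day = 2024-09-09
→ 2024-09-09 20:07 AMZ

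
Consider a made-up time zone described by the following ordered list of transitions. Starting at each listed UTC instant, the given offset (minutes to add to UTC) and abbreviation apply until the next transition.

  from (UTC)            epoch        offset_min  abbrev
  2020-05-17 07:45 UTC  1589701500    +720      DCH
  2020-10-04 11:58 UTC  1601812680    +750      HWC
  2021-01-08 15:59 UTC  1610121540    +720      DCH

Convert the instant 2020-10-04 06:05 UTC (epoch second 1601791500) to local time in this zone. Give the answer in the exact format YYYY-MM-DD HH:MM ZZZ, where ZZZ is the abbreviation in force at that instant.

2020-10-04 18:05 DCH

Query: 2020-10-04 06:05 UTC
Rule 1/3 (DCH, +12:00): 2020-05-17 07:45 UTC ≤ query < 2020-10-04 11:58 UTC
6·60 + 5 + 720 = 1085 min
1085 = 0·1440 + 1085; 1085 = 18·60 + 5 → 18:05, same day
→ 2020-10-04 18:05 DCH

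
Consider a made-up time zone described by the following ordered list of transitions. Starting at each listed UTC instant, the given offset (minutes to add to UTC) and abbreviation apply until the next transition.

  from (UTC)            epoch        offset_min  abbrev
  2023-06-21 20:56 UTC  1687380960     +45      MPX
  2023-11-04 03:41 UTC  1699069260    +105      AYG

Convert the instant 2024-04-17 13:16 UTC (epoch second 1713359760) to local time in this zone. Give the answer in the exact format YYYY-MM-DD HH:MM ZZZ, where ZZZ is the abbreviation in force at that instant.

Query: 2024-04-17 13:16 UTC
Rule 2/2 (AYG, +01:45): 2023-11-04 03:41 UTC ≤ query < +∞
13·60 + 16 + 105 = 901 min
901 = 0·1440 + 901; 901 = 15·60 + 1 → 15:01, same day
→ 2024-04-17 15:01 AYG

2024-04-17 15:01 AYG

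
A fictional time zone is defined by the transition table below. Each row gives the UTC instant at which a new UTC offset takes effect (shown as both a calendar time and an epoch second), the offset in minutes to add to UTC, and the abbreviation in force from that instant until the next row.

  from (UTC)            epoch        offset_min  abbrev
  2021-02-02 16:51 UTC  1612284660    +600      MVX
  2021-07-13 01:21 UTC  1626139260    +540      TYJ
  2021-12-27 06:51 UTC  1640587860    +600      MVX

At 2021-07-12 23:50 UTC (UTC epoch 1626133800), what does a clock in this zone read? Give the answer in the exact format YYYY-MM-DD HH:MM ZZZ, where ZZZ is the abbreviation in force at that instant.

2021-07-13 09:50 MVX

Query: 2021-07-12 23:50 UTC
Rule 1/3 (MVX, +10:00): 2021-02-02 16:51 UTC ≤ query < 2021-07-13 01:21 UTC
23·60 + 50 + 600 = 2030 min
2030 = 1·1440 + 590; 590 = 9·60 + 50 → 09:50, 2021-07-12 + 1 day = 2021-07-13
→ 2021-07-13 09:50 MVX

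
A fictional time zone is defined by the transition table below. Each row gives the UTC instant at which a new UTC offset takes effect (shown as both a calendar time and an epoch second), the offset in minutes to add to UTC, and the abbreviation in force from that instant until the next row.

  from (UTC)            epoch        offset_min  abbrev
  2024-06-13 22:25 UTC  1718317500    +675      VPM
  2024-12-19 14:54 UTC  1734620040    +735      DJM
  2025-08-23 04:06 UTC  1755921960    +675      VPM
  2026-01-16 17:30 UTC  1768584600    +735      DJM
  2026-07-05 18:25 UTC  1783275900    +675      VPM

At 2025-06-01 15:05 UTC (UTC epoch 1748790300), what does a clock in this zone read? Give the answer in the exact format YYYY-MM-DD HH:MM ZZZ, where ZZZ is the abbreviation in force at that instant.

Query: 2025-06-01 15:05 UTC
Rule 2/5 (DJM, +12:15): 2024-12-19 14:54 UTC ≤ query < 2025-08-23 04:06 UTC
15·60 + 5 + 735 = 1640 min
1640 = 1·1440 + 200; 200 = 3·60 + 20 → 03:20, 2025-06-01 + 1 day = 2025-06-02
→ 2025-06-02 03:20 DJM

2025-06-02 03:20 DJM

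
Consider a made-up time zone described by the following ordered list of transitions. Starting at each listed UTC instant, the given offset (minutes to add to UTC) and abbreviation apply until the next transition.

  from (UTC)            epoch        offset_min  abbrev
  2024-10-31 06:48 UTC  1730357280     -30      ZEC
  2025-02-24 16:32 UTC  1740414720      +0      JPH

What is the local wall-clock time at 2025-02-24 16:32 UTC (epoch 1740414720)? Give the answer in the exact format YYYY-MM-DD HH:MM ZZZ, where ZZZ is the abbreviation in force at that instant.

Query: 2025-02-24 16:32 UTC
Rule 2/2 (JPH, +00:00): 2025-02-24 16:32 UTC ≤ query < +∞
16·60 + 32 + 0 = 992 min
992 = 0·1440 + 992; 992 = 16·60 + 32 → 16:32, same day
→ 2025-02-24 16:32 JPH

2025-02-24 16:32 JPH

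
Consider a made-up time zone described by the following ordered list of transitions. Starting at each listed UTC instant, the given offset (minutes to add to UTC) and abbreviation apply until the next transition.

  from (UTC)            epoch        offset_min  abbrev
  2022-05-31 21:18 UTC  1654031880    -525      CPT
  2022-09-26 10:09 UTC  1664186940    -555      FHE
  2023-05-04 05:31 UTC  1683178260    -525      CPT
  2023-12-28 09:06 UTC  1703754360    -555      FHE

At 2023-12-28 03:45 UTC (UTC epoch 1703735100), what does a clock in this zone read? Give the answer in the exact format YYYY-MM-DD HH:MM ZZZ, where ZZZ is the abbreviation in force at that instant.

Query: 2023-12-28 03:45 UTC
Rule 3/4 (CPT, -08:45): 2023-05-04 05:31 UTC ≤ query < 2023-12-28 09:06 UTC
3·60 + 45 - 525 = -300 min
-300 = -1·1440 + 1140; 1140 = 19·60 + 0 → 19:00, 2023-12-28 - 1 day = 2023-12-27
→ 2023-12-27 19:00 CPT

2023-12-27 19:00 CPT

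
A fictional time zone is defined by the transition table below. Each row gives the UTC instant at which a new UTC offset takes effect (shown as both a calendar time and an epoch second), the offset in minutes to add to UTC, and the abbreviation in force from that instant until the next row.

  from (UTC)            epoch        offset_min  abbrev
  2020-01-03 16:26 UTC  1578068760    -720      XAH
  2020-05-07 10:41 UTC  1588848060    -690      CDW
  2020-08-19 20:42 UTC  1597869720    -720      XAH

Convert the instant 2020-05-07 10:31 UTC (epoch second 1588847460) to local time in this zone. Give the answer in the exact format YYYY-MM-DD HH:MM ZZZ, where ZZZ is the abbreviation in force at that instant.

Query: 2020-05-07 10:31 UTC
Rule 1/3 (XAH, -12:00): 2020-01-03 16:26 UTC ≤ query < 2020-05-07 10:41 UTC
10·60 + 31 - 720 = -89 min
-89 = -1·1440 + 1351; 1351 = 22·60 + 31 → 22:31, 2020-05-07 - 1 day = 2020-05-06
→ 2020-05-06 22:31 XAH

2020-05-06 22:31 XAH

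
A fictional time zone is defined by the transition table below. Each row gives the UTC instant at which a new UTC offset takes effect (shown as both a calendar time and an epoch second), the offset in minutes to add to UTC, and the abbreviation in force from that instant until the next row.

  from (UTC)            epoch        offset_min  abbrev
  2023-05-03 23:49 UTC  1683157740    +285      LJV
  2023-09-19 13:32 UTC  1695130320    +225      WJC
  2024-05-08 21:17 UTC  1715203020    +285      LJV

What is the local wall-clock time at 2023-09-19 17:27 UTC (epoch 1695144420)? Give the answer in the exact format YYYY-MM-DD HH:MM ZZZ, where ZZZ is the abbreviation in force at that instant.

Query: 2023-09-19 17:27 UTC
Rule 2/3 (WJC, +03:45): 2023-09-19 13:32 UTC ≤ query < 2024-05-08 21:17 UTC
17·60 + 27 + 225 = 1272 min
1272 = 0·1440 + 1272; 1272 = 21·60 + 12 → 21:12, same day
→ 2023-09-19 21:12 WJC

2023-09-19 21:12 WJC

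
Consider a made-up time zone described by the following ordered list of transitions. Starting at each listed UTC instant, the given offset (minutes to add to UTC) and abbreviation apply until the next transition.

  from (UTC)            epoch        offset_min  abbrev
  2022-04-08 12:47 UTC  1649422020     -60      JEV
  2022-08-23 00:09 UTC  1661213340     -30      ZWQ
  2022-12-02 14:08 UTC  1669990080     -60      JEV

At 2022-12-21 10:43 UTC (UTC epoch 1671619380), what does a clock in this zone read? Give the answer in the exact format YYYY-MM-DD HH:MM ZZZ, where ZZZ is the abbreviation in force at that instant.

2022-12-21 09:43 JEV

Query: 2022-12-21 10:43 UTC
Rule 3/3 (JEV, -01:00): 2022-12-02 14:08 UTC ≤ query < +∞
10·60 + 43 - 60 = 583 min
583 = 0·1440 + 583; 583 = 9·60 + 43 → 09:43, same day
→ 2022-12-21 09:43 JEV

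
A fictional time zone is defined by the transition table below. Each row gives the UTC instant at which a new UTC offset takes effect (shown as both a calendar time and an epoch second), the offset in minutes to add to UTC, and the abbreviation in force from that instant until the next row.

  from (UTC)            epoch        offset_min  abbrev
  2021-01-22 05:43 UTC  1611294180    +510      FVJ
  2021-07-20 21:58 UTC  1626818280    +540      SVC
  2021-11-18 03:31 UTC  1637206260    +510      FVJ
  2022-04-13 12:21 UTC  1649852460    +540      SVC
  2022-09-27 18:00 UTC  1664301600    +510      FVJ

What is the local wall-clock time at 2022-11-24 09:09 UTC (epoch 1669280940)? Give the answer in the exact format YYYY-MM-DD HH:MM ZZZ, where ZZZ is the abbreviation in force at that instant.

Query: 2022-11-24 09:09 UTC
Rule 5/5 (FVJ, +08:30): 2022-09-27 18:00 UTC ≤ query < +∞
9·60 + 9 + 510 = 1059 min
1059 = 0·1440 + 1059; 1059 = 17·60 + 39 → 17:39, same day
→ 2022-11-24 17:39 FVJ

2022-11-24 17:39 FVJ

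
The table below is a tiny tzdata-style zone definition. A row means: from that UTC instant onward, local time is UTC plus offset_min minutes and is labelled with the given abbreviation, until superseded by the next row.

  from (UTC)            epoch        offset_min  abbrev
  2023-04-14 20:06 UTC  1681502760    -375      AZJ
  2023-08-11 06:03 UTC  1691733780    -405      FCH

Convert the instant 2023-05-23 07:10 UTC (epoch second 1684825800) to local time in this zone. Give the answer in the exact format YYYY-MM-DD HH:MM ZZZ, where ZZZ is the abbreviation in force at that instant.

2023-05-23 00:55 AZJ

Query: 2023-05-23 07:10 UTC
Rule 1/2 (AZJ, -06:15): 2023-04-14 20:06 UTC ≤ query < 2023-08-11 06:03 UTC
7·60 + 10 - 375 = 55 min
55 = 0·1440 + 55; 55 = 0·60 + 55 → 00:55, same day
→ 2023-05-23 00:55 AZJ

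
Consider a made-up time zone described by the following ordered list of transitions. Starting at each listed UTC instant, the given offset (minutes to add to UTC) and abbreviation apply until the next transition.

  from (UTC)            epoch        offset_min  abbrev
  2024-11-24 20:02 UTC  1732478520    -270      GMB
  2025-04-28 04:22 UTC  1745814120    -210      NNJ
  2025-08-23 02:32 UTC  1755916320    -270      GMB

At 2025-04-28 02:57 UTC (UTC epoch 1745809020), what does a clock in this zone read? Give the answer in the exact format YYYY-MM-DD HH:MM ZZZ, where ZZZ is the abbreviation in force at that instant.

Query: 2025-04-28 02:57 UTC
Rule 1/3 (GMB, -04:30): 2024-11-24 20:02 UTC ≤ query < 2025-04-28 04:22 UTC
2·60 + 57 - 270 = -93 min
-93 = -1·1440 + 1347; 1347 = 22·60 + 27 → 22:27, 2025-04-28 - 1 day = 2025-04-27
→ 2025-04-27 22:27 GMB

2025-04-27 22:27 GMB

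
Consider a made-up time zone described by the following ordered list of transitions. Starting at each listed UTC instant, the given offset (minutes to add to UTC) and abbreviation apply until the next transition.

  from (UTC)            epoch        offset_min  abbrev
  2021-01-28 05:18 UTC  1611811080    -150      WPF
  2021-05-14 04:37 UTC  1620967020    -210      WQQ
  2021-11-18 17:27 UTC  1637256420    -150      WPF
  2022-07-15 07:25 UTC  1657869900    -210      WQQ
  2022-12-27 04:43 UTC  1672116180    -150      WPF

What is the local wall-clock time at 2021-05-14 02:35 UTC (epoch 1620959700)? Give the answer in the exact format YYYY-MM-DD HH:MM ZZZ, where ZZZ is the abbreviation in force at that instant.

Query: 2021-05-14 02:35 UTC
Rule 1/5 (WPF, -02:30): 2021-01-28 05:18 UTC ≤ query < 2021-05-14 04:37 UTC
2·60 + 35 - 150 = 5 min
5 = 0·1440 + 5; 5 = 0·60 + 5 → 00:05, same day
→ 2021-05-14 00:05 WPF

2021-05-14 00:05 WPF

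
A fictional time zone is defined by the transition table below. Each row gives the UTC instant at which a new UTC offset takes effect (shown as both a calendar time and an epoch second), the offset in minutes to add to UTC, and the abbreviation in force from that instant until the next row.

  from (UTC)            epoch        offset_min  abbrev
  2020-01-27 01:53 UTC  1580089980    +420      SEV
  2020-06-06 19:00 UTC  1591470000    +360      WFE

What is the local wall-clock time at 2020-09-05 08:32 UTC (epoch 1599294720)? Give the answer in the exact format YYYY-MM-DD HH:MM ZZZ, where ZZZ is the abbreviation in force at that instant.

2020-09-05 14:32 WFE

Query: 2020-09-05 08:32 UTC
Rule 2/2 (WFE, +06:00): 2020-06-06 19:00 UTC ≤ query < +∞
8·60 + 32 + 360 = 872 min
872 = 0·1440 + 872; 872 = 14·60 + 32 → 14:32, same day
→ 2020-09-05 14:32 WFE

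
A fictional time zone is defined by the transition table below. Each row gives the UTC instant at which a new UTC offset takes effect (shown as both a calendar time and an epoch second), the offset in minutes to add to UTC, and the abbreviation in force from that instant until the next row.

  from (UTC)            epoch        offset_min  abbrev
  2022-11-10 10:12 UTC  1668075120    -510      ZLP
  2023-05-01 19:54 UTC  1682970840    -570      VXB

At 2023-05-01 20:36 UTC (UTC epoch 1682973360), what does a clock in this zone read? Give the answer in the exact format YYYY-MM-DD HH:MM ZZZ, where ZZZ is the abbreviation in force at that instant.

2023-05-01 11:06 VXB

Query: 2023-05-01 20:36 UTC
Rule 2/2 (VXB, -09:30): 2023-05-01 19:54 UTC ≤ query < +∞
20·60 + 36 - 570 = 666 min
666 = 0·1440 + 666; 666 = 11·60 + 6 → 11:06, same day
→ 2023-05-01 11:06 VXB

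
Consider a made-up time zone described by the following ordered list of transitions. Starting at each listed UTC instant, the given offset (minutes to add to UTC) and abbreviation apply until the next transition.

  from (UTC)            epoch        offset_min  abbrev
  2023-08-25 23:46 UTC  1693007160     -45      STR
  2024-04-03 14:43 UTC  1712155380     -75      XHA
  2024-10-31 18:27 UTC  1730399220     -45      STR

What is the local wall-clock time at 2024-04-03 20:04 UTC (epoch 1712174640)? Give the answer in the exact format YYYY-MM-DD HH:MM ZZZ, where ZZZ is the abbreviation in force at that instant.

2024-04-03 18:49 XHA

Query: 2024-04-03 20:04 UTC
Rule 2/3 (XHA, -01:15): 2024-04-03 14:43 UTC ≤ query < 2024-10-31 18:27 UTC
20·60 + 4 - 75 = 1129 min
1129 = 0·1440 + 1129; 1129 = 18·60 + 49 → 18:49, same day
→ 2024-04-03 18:49 XHA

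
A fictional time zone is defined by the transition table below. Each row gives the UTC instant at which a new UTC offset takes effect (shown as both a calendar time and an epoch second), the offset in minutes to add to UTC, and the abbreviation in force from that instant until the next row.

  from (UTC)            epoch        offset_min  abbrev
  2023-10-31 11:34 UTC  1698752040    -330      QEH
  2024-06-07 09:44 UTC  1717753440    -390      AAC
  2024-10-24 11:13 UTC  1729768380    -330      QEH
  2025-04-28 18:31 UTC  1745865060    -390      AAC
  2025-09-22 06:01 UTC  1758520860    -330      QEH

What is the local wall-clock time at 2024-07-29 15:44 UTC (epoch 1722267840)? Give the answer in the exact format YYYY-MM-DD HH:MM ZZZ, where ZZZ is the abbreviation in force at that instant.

Query: 2024-07-29 15:44 UTC
Rule 2/5 (AAC, -06:30): 2024-06-07 09:44 UTC ≤ query < 2024-10-24 11:13 UTC
15·60 + 44 - 390 = 554 min
554 = 0·1440 + 554; 554 = 9·60 + 14 → 09:14, same day
→ 2024-07-29 09:14 AAC

2024-07-29 09:14 AAC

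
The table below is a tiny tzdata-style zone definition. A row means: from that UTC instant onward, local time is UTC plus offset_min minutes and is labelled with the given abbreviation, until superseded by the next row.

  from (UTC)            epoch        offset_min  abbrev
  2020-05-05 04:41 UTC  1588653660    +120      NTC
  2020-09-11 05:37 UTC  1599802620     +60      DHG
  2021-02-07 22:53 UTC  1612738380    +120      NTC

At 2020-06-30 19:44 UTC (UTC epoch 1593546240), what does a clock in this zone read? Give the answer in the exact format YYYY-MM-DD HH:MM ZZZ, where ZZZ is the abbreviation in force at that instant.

2020-06-30 21:44 NTC

Query: 2020-06-30 19:44 UTC
Rule 1/3 (NTC, +02:00): 2020-05-05 04:41 UTC ≤ query < 2020-09-11 05:37 UTC
19·60 + 44 + 120 = 1304 min
1304 = 0·1440 + 1304; 1304 = 21·60 + 44 → 21:44, same day
→ 2020-06-30 21:44 NTC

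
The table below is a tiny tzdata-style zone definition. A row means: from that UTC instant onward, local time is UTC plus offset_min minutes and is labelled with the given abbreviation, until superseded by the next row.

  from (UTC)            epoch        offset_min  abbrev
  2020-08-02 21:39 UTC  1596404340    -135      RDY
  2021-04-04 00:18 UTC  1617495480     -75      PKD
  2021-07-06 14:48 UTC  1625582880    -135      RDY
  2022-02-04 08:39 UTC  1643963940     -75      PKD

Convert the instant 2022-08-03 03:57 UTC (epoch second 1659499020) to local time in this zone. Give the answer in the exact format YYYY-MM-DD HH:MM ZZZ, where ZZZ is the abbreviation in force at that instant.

Query: 2022-08-03 03:57 UTC
Rule 4/4 (PKD, -01:15): 2022-02-04 08:39 UTC ≤ query < +∞
3·60 + 57 - 75 = 162 min
162 = 0·1440 + 162; 162 = 2·60 + 42 → 02:42, same day
→ 2022-08-03 02:42 PKD

2022-08-03 02:42 PKD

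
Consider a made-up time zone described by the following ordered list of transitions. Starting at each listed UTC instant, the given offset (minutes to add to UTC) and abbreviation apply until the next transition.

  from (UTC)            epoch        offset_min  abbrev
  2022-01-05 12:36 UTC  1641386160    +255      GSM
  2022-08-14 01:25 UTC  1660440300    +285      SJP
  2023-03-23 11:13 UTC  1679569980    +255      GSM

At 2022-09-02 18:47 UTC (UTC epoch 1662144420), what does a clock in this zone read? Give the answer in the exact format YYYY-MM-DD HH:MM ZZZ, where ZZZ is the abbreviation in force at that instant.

2022-09-02 23:32 SJP

Query: 2022-09-02 18:47 UTC
Rule 2/3 (SJP, +04:45): 2022-08-14 01:25 UTC ≤ query < 2023-03-23 11:13 UTC
18·60 + 47 + 285 = 1412 min
1412 = 0·1440 + 1412; 1412 = 23·60 + 32 → 23:32, same day
→ 2022-09-02 23:32 SJP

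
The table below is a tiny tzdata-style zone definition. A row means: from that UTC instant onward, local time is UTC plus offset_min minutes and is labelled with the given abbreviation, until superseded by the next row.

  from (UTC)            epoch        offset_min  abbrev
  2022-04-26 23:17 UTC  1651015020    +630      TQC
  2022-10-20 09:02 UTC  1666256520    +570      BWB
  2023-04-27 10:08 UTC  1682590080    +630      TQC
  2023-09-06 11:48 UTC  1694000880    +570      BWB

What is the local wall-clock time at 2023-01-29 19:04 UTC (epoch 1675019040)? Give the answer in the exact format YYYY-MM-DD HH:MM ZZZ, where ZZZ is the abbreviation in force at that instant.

2023-01-30 04:34 BWB

Query: 2023-01-29 19:04 UTC
Rule 2/4 (BWB, +09:30): 2022-10-20 09:02 UTC ≤ query < 2023-04-27 10:08 UTC
19·60 + 4 + 570 = 1714 min
1714 = 1·1440 + 274; 274 = 4·60 + 34 → 04:34, 2023-01-29 + 1 day = 2023-01-30
→ 2023-01-30 04:34 BWB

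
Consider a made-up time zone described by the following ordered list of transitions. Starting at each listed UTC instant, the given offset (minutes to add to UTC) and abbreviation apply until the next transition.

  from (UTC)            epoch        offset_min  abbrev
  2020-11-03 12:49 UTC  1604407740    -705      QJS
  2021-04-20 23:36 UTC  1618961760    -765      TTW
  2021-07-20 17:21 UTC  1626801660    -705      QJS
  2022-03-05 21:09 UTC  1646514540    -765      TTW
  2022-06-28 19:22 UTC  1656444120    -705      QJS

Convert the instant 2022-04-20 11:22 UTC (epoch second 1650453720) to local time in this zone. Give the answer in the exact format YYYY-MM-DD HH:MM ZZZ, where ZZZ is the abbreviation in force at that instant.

2022-04-19 22:37 TTW

Query: 2022-04-20 11:22 UTC
Rule 4/5 (TTW, -12:45): 2022-03-05 21:09 UTC ≤ query < 2022-06-28 19:22 UTC
11·60 + 22 - 765 = -83 min
-83 = -1·1440 + 1357; 1357 = 22·60 + 37 → 22:37, 2022-04-20 - 1 day = 2022-04-19
→ 2022-04-19 22:37 TTW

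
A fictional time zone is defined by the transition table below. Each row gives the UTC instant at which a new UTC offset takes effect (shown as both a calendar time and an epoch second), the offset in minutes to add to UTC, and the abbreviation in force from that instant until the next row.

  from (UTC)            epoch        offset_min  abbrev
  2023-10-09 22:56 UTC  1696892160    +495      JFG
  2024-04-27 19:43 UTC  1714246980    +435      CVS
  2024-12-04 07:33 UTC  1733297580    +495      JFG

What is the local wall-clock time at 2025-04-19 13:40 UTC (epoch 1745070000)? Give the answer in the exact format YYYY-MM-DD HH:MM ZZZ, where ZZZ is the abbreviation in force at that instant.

2025-04-19 21:55 JFG

Query: 2025-04-19 13:40 UTC
Rule 3/3 (JFG, +08:15): 2024-12-04 07:33 UTC ≤ query < +∞
13·60 + 40 + 495 = 1315 min
1315 = 0·1440 + 1315; 1315 = 21·60 + 55 → 21:55, same day
→ 2025-04-19 21:55 JFG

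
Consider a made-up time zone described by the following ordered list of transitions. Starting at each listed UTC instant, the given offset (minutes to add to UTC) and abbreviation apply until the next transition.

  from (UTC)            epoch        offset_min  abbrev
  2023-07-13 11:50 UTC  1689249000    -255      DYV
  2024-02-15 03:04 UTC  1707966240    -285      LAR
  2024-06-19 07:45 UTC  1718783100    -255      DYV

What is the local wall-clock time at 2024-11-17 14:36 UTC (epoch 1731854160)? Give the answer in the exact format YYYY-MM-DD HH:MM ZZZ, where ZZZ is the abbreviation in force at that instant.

Query: 2024-11-17 14:36 UTC
Rule 3/3 (DYV, -04:15): 2024-06-19 07:45 UTC ≤ query < +∞
14·60 + 36 - 255 = 621 min
621 = 0·1440 + 621; 621 = 10·60 + 21 → 10:21, same day
→ 2024-11-17 10:21 DYV

2024-11-17 10:21 DYV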